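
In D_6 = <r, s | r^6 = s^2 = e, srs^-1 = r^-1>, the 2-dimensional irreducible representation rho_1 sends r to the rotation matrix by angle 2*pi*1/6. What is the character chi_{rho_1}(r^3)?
chi_{rho_1}(r^3) = 2*cos(2*pi*1*3/6) = -2

Explanation: rho_1(r^3) is rotation by angle 2*pi*1*3/6, whose trace is 2*cos(2*pi*1*3/6) = -2.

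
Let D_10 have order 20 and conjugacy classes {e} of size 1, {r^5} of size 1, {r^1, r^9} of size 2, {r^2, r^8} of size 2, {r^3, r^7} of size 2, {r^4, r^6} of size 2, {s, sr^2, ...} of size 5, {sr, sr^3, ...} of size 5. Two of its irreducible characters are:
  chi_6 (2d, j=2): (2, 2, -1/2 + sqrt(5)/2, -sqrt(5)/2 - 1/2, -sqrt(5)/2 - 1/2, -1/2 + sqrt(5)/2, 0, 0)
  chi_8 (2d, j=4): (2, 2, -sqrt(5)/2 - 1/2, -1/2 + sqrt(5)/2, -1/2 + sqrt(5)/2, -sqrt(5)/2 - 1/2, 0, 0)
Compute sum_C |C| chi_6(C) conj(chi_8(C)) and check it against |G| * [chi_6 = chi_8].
Sum = 0; so <chi_6, chi_8> = 0 (distinct irreducibles are orthogonal).

Compute term by term over conjugacy classes (|C| * chi_6(C) * conj(chi_8(C))):
  1*(2)*conj(2) + 1*(2)*conj(2) + 2*(-1/2 + sqrt(5)/2)*conj(-sqrt(5)/2 - 1/2) + 2*(-sqrt(5)/2 - 1/2)*conj(-1/2 + sqrt(5)/2) + 2*(-sqrt(5)/2 - 1/2)*conj(-1/2 + sqrt(5)/2) + 2*(-1/2 + sqrt(5)/2)*conj(-sqrt(5)/2 - 1/2) + 5*(0)*conj(0) + 5*(0)*conj(0)
  = (4) + (4) + (-2) + (-2) + (-2) + (-2) + (0) + (0)
  = 0.
Dividing by |G| = 20 gives 0/20 = 0, matching the row-orthogonality relation <chi_6, chi_8> = [chi_6 = chi_8].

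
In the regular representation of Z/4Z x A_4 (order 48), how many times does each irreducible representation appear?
Each irreducible V_i of dimension d_i appears with multiplicity d_i, i.e. rho_reg = (direct sum over all irreducibles V_i) d_i V_i. The irreducible dimensions for Z/4Z x A_4 are 1, 1, 1, 1, 1, 1, 1, 1, 1, 1, 1, 1, 3, 3, 3, 3: 12 irreducibles of dimension 1, each with multiplicity 1; 4 irreducibles of dimension 3, each with multiplicity 3. Total dimension 12*1*1 + 4*3*3 = 48 = |G|.

Solution. General theorem: in the regular representation of a finite group G, each irreducible appears with multiplicity equal to its dimension. Check: dim(rho_reg) = sum d_i^2 = 1 + 1 + 1 + 1 + 1 + 1 + 1 + 1 + 1 + 1 + 1 + 1 + 9 + 9 + 9 + 9 = 48 = |G|.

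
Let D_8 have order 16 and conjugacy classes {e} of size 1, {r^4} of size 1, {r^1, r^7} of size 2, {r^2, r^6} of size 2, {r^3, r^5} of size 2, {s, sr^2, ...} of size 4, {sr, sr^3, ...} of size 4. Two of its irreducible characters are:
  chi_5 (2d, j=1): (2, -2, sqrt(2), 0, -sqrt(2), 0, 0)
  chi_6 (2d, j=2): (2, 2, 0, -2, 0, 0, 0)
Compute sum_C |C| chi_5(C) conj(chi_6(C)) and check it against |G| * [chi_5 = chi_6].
Sum = 0; so <chi_5, chi_6> = 0 (distinct irreducibles are orthogonal).

Reasoning: Compute term by term over conjugacy classes (|C| * chi_5(C) * conj(chi_6(C))):
  1*(2)*conj(2) + 1*(-2)*conj(2) + 2*(sqrt(2))*conj(0) + 2*(0)*conj(-2) + 2*(-sqrt(2))*conj(0) + 4*(0)*conj(0) + 4*(0)*conj(0)
  = (4) + (-4) + (0) + (0) + (0) + (0) + (0)
  = 0.
Dividing by |G| = 16 gives 0/16 = 0, matching the row-orthogonality relation <chi_5, chi_6> = [chi_5 = chi_6].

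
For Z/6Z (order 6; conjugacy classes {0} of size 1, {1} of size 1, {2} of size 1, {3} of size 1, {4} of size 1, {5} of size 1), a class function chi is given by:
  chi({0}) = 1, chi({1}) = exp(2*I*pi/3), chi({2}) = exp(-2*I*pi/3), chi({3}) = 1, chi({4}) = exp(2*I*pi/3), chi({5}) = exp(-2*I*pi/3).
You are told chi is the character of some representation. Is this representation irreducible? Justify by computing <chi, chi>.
Irreducible: <chi, chi> = 1.

Justification: <chi, chi> = (1/|G|) sum_C |C| * |chi(C)|^2 = (1/6)[1*|1|^2 + 1*|exp(2*I*pi/3)|^2 + 1*|exp(-2*I*pi/3)|^2 + 1*|1|^2 + 1*|exp(2*I*pi/3)|^2 + 1*|exp(-2*I*pi/3)|^2]
  = (1/6)[(1) + (1) + (1) + (1) + (1) + (1)] = 6/6 = 1.
(Exp terms are combined using exp(i*s)*conj(exp(i*t)) = exp(i*(s-t)), and sums of them are collapsed using the identity that for every m > 1 the m distinct m-th roots of unity sum to 0, e.g. 1 + exp(2*I*pi/3) + exp(-2*I*pi/3) = 0.)
A character is irreducible iff <chi, chi> = 1, so this representation is irreducible.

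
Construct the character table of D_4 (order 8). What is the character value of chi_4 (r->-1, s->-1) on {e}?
Conjugacy classes: {e} of size 1, {r^2} of size 1, {r^1, r^3} of size 2, {s, sr^2, ...} of size 2, {sr, sr^3, ...} of size 2.
Character table:
  irrep \ class              {e} (size 1)  {r^2} (size 1)  {r^1, r^3} (size 2)  {s, sr^2, ...} (size 2)  {sr, sr^3, ...} (size 2)
  chi_1 (triv)               1             1               1                    1                        1                       
  chi_2 (sign: r->1, s->-1)  1             1               1                    -1                       -1                      
  chi_3 (r->-1, s->1)        1             1               -1                   1                        -1                      
  chi_4 (r->-1, s->-1)       1             1               -1                   -1                       1                       
  chi_5 (2d, j=1)            2             -2              0                    0                        0                       

Spot check: chi_4 (r->-1, s->-1) on {e} = 1.

Working: D_4 has order 2*4 = 8 with 5 conjugacy classes, hence 5 irreducibles. Sum of squared dims 1 + 1 + 1 + 1 + 4 = 8 = |G|. Linear characters come from the abelianisation; the 2-dimensional irreps have character r^k -> 2*cos(2*pi*j*k/4), reflections -> 0.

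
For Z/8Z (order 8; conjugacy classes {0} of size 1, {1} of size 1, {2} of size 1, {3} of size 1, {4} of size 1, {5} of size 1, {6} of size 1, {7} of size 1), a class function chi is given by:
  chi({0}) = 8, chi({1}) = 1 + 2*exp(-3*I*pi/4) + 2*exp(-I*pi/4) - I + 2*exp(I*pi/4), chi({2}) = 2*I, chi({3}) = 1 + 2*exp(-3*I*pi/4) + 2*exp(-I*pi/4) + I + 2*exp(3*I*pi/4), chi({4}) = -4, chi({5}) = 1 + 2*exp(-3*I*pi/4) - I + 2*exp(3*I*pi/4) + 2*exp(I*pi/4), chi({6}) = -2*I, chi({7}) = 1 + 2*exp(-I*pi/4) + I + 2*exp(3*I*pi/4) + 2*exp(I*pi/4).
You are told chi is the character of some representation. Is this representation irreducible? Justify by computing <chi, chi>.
Not irreducible (reducible): <chi, chi> = 14 > 1.

Derivation: <chi, chi> = (1/|G|) sum_C |C| * |chi(C)|^2 = (1/8)[1*|8|^2 + 1*|1 + 2*exp(-3*I*pi/4) + 2*exp(-I*pi/4) - I + 2*exp(I*pi/4)|^2 + 1*|2*I|^2 + 1*|1 + 2*exp(-3*I*pi/4) + 2*exp(-I*pi/4) + I + 2*exp(3*I*pi/4)|^2 + 1*|-4|^2 + 1*|1 + 2*exp(-3*I*pi/4) - I + 2*exp(3*I*pi/4) + 2*exp(I*pi/4)|^2 + 1*|-2*I|^2 + 1*|1 + 2*exp(-I*pi/4) + I + 2*exp(3*I*pi/4) + 2*exp(I*pi/4)|^2]
  = (1/8)[(64) + (6 + 6*exp(-I*pi/4) + 2*exp(3*I*pi/4) + 4*exp(I*pi/4)) + (4) + (6 + 4*exp(-3*I*pi/4) + 2*exp(-I*pi/4) + 6*exp(3*I*pi/4)) + (16) + (6 + 4*exp(-3*I*pi/4) + 2*exp(-I*pi/4) + 6*exp(3*I*pi/4)) + (4) + (6 + 6*exp(-I*pi/4) + 2*exp(3*I*pi/4) + 4*exp(I*pi/4))] = 112/8 = 14.
(Exp terms are combined using exp(i*s)*conj(exp(i*t)) = exp(i*(s-t)), and sums of them are collapsed using the identity that for every m > 1 the m distinct m-th roots of unity sum to 0, e.g. 1 + exp(2*I*pi/3) + exp(-2*I*pi/3) = 0.)
A character is irreducible iff <chi, chi> = 1, so this representation is reducible.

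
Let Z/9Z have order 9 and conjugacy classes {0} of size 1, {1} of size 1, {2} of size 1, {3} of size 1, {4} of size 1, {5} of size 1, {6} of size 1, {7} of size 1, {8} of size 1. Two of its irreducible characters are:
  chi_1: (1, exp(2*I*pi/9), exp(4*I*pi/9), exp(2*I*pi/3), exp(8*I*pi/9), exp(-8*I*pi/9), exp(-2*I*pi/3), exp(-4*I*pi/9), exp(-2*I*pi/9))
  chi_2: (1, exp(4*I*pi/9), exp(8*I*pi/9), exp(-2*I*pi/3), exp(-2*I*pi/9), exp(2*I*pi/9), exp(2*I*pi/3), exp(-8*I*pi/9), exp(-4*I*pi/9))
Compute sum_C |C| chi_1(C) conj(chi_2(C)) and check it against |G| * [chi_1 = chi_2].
Sum = 0; so <chi_1, chi_2> = 0 (distinct irreducibles are orthogonal).

Reasoning: Compute term by term over conjugacy classes (|C| * chi_1(C) * conj(chi_2(C))):
  1*(1)*conj(1) + 1*(exp(2*I*pi/9))*conj(exp(4*I*pi/9)) + 1*(exp(4*I*pi/9))*conj(exp(8*I*pi/9)) + 1*(exp(2*I*pi/3))*conj(exp(-2*I*pi/3)) + 1*(exp(8*I*pi/9))*conj(exp(-2*I*pi/9)) + 1*(exp(-8*I*pi/9))*conj(exp(2*I*pi/9)) + 1*(exp(-2*I*pi/3))*conj(exp(2*I*pi/3)) + 1*(exp(-4*I*pi/9))*conj(exp(-8*I*pi/9)) + 1*(exp(-2*I*pi/9))*conj(exp(-4*I*pi/9))
  = (1) + (exp(-2*I*pi/9)) + (exp(-4*I*pi/9)) + (exp(-2*I*pi/3)) + (exp(-8*I*pi/9)) + (exp(8*I*pi/9)) + (exp(2*I*pi/3)) + (exp(4*I*pi/9)) + (exp(2*I*pi/9))
  = 0.
(Exp terms are combined using exp(i*s)*conj(exp(i*t)) = exp(i*(s-t)), and sums of them are collapsed using the identity that for every m > 1 the m distinct m-th roots of unity sum to 0, e.g. 1 + exp(2*I*pi/3) + exp(-2*I*pi/3) = 0.)
Dividing by |G| = 9 gives 0/9 = 0, matching the row-orthogonality relation <chi_1, chi_2> = [chi_1 = chi_2].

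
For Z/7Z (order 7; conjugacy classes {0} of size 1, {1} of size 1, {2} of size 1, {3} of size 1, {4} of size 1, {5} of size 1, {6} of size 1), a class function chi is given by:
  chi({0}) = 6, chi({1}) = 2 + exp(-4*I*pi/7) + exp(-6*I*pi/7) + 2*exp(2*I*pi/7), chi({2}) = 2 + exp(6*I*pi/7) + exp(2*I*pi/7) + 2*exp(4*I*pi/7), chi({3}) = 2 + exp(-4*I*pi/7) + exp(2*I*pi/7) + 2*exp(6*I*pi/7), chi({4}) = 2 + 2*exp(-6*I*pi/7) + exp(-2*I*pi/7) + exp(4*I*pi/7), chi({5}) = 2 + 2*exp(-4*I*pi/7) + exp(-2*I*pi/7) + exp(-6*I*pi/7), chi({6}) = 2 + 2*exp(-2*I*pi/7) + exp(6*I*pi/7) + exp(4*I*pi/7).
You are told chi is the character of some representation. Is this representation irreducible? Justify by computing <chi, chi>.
Not irreducible (reducible): <chi, chi> = 10 > 1.

<chi, chi> = (1/|G|) sum_C |C| * |chi(C)|^2 = (1/7)[1*|6|^2 + 1*|2 + exp(-4*I*pi/7) + exp(-6*I*pi/7) + 2*exp(2*I*pi/7)|^2 + 1*|2 + exp(6*I*pi/7) + exp(2*I*pi/7) + 2*exp(4*I*pi/7)|^2 + 1*|2 + exp(-4*I*pi/7) + exp(2*I*pi/7) + 2*exp(6*I*pi/7)|^2 + 1*|2 + 2*exp(-6*I*pi/7) + exp(-2*I*pi/7) + exp(4*I*pi/7)|^2 + 1*|2 + 2*exp(-4*I*pi/7) + exp(-2*I*pi/7) + exp(-6*I*pi/7)|^2 + 1*|2 + 2*exp(-2*I*pi/7) + exp(6*I*pi/7) + exp(4*I*pi/7)|^2]
  = (1/7)[(36) + (10 + 5*exp(-2*I*pi/7) + 6*exp(-6*I*pi/7) + 2*exp(-4*I*pi/7) + 2*exp(4*I*pi/7) + 6*exp(6*I*pi/7) + 5*exp(2*I*pi/7)) + (10 + 5*exp(-4*I*pi/7) + 6*exp(-2*I*pi/7) + 2*exp(-6*I*pi/7) + 2*exp(6*I*pi/7) + 6*exp(2*I*pi/7) + 5*exp(4*I*pi/7)) + (10 + 6*exp(-4*I*pi/7) + 5*exp(-6*I*pi/7) + 2*exp(-2*I*pi/7) + 2*exp(2*I*pi/7) + 5*exp(6*I*pi/7) + 6*exp(4*I*pi/7)) + (10 + 6*exp(-4*I*pi/7) + 5*exp(-6*I*pi/7) + 2*exp(-2*I*pi/7) + 2*exp(2*I*pi/7) + 5*exp(6*I*pi/7) + 6*exp(4*I*pi/7)) + (10 + 5*exp(-4*I*pi/7) + 6*exp(-2*I*pi/7) + 2*exp(-6*I*pi/7) + 2*exp(6*I*pi/7) + 6*exp(2*I*pi/7) + 5*exp(4*I*pi/7)) + (10 + 5*exp(-2*I*pi/7) + 6*exp(-6*I*pi/7) + 2*exp(-4*I*pi/7) + 2*exp(4*I*pi/7) + 6*exp(6*I*pi/7) + 5*exp(2*I*pi/7))] = 70/7 = 10.
(Exp terms are combined using exp(i*s)*conj(exp(i*t)) = exp(i*(s-t)), and sums of them are collapsed using the identity that for every m > 1 the m distinct m-th roots of unity sum to 0, e.g. 1 + exp(2*I*pi/3) + exp(-2*I*pi/3) = 0.)
A character is irreducible iff <chi, chi> = 1, so this representation is reducible.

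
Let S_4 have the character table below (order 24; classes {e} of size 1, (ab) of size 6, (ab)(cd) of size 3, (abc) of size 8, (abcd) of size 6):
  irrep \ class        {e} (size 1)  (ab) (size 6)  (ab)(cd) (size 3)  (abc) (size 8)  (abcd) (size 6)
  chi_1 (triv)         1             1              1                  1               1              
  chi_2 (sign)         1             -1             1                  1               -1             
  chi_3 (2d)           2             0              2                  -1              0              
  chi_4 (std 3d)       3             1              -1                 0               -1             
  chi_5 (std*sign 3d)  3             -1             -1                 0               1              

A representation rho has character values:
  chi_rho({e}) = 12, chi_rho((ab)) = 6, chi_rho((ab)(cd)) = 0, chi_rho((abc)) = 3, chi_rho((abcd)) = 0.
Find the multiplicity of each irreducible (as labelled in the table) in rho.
Multiplicities: chi_1: 3, chi_2: 0, chi_3: 0, chi_4: 3, chi_5: 0.

Justification: Use <chi_rho, chi> = (1/|G|) sum_C |C| * chi_rho(C) * conj(chi(C)) with |G| = 24 for each irreducible chi in the table:
  <chi_rho, chi_1> = (1/24)[1*(12)*conj(1) + 6*(6)*conj(1) + 3*(0)*conj(1) + 8*(3)*conj(1) + 6*(0)*conj(1)]
      = (1/24)[(12) + (36) + (0) + (24) + (0)] = 72/24 = 3
  <chi_rho, chi_2> = (1/24)[1*(12)*conj(1) + 6*(6)*conj(-1) + 3*(0)*conj(1) + 8*(3)*conj(1) + 6*(0)*conj(-1)]
      = (1/24)[(12) + (-36) + (0) + (24) + (0)] = 0/24 = 0
  <chi_rho, chi_3> = (1/24)[1*(12)*conj(2) + 6*(6)*conj(0) + 3*(0)*conj(2) + 8*(3)*conj(-1) + 6*(0)*conj(0)]
      = (1/24)[(24) + (0) + (0) + (-24) + (0)] = 0/24 = 0
  <chi_rho, chi_4> = (1/24)[1*(12)*conj(3) + 6*(6)*conj(1) + 3*(0)*conj(-1) + 8*(3)*conj(0) + 6*(0)*conj(-1)]
      = (1/24)[(36) + (36) + (0) + (0) + (0)] = 72/24 = 3
  <chi_rho, chi_5> = (1/24)[1*(12)*conj(3) + 6*(6)*conj(-1) + 3*(0)*conj(-1) + 8*(3)*conj(0) + 6*(0)*conj(1)]
      = (1/24)[(36) + (-36) + (0) + (0) + (0)] = 0/24 = 0
Dimension check: dim(rho) = sum (mult * dim) = 3*1 + 0*1 + 0*2 + 3*3 + 0*3 = 12 = chi_rho(e) = 12.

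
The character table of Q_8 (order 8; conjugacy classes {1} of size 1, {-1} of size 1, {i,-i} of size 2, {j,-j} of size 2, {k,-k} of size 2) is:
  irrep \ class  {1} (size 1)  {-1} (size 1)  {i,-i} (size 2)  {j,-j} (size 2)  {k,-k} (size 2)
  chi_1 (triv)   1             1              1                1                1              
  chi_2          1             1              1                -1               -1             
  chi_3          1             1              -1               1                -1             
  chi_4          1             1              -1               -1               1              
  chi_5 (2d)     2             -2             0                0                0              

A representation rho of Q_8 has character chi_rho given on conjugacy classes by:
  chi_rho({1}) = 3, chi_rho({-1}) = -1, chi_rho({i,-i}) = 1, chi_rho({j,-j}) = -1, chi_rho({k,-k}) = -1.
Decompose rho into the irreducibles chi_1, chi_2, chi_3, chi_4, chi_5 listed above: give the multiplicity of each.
Multiplicities: chi_1: 0, chi_2: 1, chi_3: 0, chi_4: 0, chi_5: 1.

Reasoning: Use <chi_rho, chi> = (1/|G|) sum_C |C| * chi_rho(C) * conj(chi(C)) with |G| = 8 for each irreducible chi in the table:
  <chi_rho, chi_1> = (1/8)[1*(3)*conj(1) + 1*(-1)*conj(1) + 2*(1)*conj(1) + 2*(-1)*conj(1) + 2*(-1)*conj(1)]
      = (1/8)[(3) + (-1) + (2) + (-2) + (-2)] = 0/8 = 0
  <chi_rho, chi_2> = (1/8)[1*(3)*conj(1) + 1*(-1)*conj(1) + 2*(1)*conj(1) + 2*(-1)*conj(-1) + 2*(-1)*conj(-1)]
      = (1/8)[(3) + (-1) + (2) + (2) + (2)] = 8/8 = 1
  <chi_rho, chi_3> = (1/8)[1*(3)*conj(1) + 1*(-1)*conj(1) + 2*(1)*conj(-1) + 2*(-1)*conj(1) + 2*(-1)*conj(-1)]
      = (1/8)[(3) + (-1) + (-2) + (-2) + (2)] = 0/8 = 0
  <chi_rho, chi_4> = (1/8)[1*(3)*conj(1) + 1*(-1)*conj(1) + 2*(1)*conj(-1) + 2*(-1)*conj(-1) + 2*(-1)*conj(1)]
      = (1/8)[(3) + (-1) + (-2) + (2) + (-2)] = 0/8 = 0
  <chi_rho, chi_5> = (1/8)[1*(3)*conj(2) + 1*(-1)*conj(-2) + 2*(1)*conj(0) + 2*(-1)*conj(0) + 2*(-1)*conj(0)]
      = (1/8)[(6) + (2) + (0) + (0) + (0)] = 8/8 = 1
Dimension check: dim(rho) = sum (mult * dim) = 0*1 + 1*1 + 0*1 + 0*1 + 1*2 = 3 = chi_rho(e) = 3.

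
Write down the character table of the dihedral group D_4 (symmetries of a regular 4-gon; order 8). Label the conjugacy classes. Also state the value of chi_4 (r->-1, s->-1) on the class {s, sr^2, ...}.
Conjugacy classes: {e} of size 1, {r^2} of size 1, {r^1, r^3} of size 2, {s, sr^2, ...} of size 2, {sr, sr^3, ...} of size 2.
Character table:
  irrep \ class              {e} (size 1)  {r^2} (size 1)  {r^1, r^3} (size 2)  {s, sr^2, ...} (size 2)  {sr, sr^3, ...} (size 2)
  chi_1 (triv)               1             1               1                    1                        1                       
  chi_2 (sign: r->1, s->-1)  1             1               1                    -1                       -1                      
  chi_3 (r->-1, s->1)        1             1               -1                   1                        -1                      
  chi_4 (r->-1, s->-1)       1             1               -1                   -1                       1                       
  chi_5 (2d, j=1)            2             -2              0                    0                        0                       

Spot check: chi_4 (r->-1, s->-1) on {s, sr^2, ...} = -1.

Justification: D_4 has order 2*4 = 8 with 5 conjugacy classes, hence 5 irreducibles. Sum of squared dims 1 + 1 + 1 + 1 + 4 = 8 = |G|. Linear characters come from the abelianisation; the 2-dimensional irreps have character r^k -> 2*cos(2*pi*j*k/4), reflections -> 0.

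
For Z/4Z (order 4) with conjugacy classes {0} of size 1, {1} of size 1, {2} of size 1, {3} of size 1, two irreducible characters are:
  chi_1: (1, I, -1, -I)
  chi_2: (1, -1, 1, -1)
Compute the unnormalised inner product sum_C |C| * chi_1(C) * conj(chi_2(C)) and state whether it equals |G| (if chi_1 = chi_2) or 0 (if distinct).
Sum = 0; so <chi_1, chi_2> = 0 (distinct irreducibles are orthogonal).

Proof sketch: Compute term by term over conjugacy classes (|C| * chi_1(C) * conj(chi_2(C))):
  1*(1)*conj(1) + 1*(I)*conj(-1) + 1*(-1)*conj(1) + 1*(-I)*conj(-1)
  = (1) + (-I) + (-1) + (I)
  = 0.
(Exp terms are combined using exp(i*s)*conj(exp(i*t)) = exp(i*(s-t)), and sums of them are collapsed using the identity that for every m > 1 the m distinct m-th roots of unity sum to 0, e.g. 1 + exp(2*I*pi/3) + exp(-2*I*pi/3) = 0.)
Dividing by |G| = 4 gives 0/4 = 0, matching the row-orthogonality relation <chi_1, chi_2> = [chi_1 = chi_2].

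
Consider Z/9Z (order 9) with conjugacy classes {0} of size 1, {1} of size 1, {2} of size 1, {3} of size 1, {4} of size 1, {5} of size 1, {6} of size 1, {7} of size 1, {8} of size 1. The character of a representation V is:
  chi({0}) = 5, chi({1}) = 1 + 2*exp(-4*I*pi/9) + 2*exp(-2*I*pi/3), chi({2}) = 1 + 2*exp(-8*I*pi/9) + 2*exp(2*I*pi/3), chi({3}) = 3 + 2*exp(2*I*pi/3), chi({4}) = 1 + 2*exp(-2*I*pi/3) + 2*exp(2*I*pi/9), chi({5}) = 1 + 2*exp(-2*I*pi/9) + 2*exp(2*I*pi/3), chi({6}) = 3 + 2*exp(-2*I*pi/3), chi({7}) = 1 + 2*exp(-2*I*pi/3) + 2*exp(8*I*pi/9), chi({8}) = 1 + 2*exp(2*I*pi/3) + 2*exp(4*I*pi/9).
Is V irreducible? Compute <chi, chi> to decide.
Not irreducible (reducible): <chi, chi> = 9 > 1.

Working: <chi, chi> = (1/|G|) sum_C |C| * |chi(C)|^2 = (1/9)[1*|5|^2 + 1*|1 + 2*exp(-4*I*pi/9) + 2*exp(-2*I*pi/3)|^2 + 1*|1 + 2*exp(-8*I*pi/9) + 2*exp(2*I*pi/3)|^2 + 1*|3 + 2*exp(2*I*pi/3)|^2 + 1*|1 + 2*exp(-2*I*pi/3) + 2*exp(2*I*pi/9)|^2 + 1*|1 + 2*exp(-2*I*pi/9) + 2*exp(2*I*pi/3)|^2 + 1*|3 + 2*exp(-2*I*pi/3)|^2 + 1*|1 + 2*exp(-2*I*pi/3) + 2*exp(8*I*pi/9)|^2 + 1*|1 + 2*exp(2*I*pi/3) + 2*exp(4*I*pi/9)|^2]
  = (1/9)[(25) + (9 + 4*exp(-2*I*pi/9) + 2*exp(-4*I*pi/9) + 2*exp(-2*I*pi/3) + 2*exp(2*I*pi/3) + 2*exp(4*I*pi/9) + 4*exp(2*I*pi/9)) + (9 + 4*exp(-4*I*pi/9) + 2*exp(-2*I*pi/3) + 2*exp(-8*I*pi/9) + 2*exp(8*I*pi/9) + 2*exp(2*I*pi/3) + 4*exp(4*I*pi/9)) + (7) + (9 + 2*exp(-2*I*pi/3) + 4*exp(-8*I*pi/9) + 2*exp(-2*I*pi/9) + 2*exp(2*I*pi/9) + 4*exp(8*I*pi/9) + 2*exp(2*I*pi/3)) + (9 + 2*exp(-2*I*pi/3) + 4*exp(-8*I*pi/9) + 2*exp(-2*I*pi/9) + 2*exp(2*I*pi/9) + 4*exp(8*I*pi/9) + 2*exp(2*I*pi/3)) + (7) + (9 + 4*exp(-4*I*pi/9) + 2*exp(-2*I*pi/3) + 2*exp(-8*I*pi/9) + 2*exp(8*I*pi/9) + 2*exp(2*I*pi/3) + 4*exp(4*I*pi/9)) + (9 + 4*exp(-2*I*pi/9) + 2*exp(-4*I*pi/9) + 2*exp(-2*I*pi/3) + 2*exp(2*I*pi/3) + 2*exp(4*I*pi/9) + 4*exp(2*I*pi/9))] = 81/9 = 9.
(Exp terms are combined using exp(i*s)*conj(exp(i*t)) = exp(i*(s-t)), and sums of them are collapsed using the identity that for every m > 1 the m distinct m-th roots of unity sum to 0, e.g. 1 + exp(2*I*pi/3) + exp(-2*I*pi/3) = 0.)
A character is irreducible iff <chi, chi> = 1, so this representation is reducible.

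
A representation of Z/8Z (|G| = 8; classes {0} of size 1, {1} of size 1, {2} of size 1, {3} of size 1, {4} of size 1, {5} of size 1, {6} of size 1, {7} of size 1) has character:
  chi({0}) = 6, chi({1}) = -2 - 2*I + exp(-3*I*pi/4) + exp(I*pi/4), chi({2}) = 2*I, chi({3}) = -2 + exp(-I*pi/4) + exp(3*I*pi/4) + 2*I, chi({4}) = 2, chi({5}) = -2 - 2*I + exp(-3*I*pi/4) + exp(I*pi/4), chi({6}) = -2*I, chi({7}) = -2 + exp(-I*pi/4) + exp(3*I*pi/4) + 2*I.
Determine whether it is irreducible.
Not irreducible (reducible): <chi, chi> = 10 > 1.

Proof sketch: <chi, chi> = (1/|G|) sum_C |C| * |chi(C)|^2 = (1/8)[1*|6|^2 + 1*|-2 - 2*I + exp(-3*I*pi/4) + exp(I*pi/4)|^2 + 1*|2*I|^2 + 1*|-2 + exp(-I*pi/4) + exp(3*I*pi/4) + 2*I|^2 + 1*|2|^2 + 1*|-2 - 2*I + exp(-3*I*pi/4) + exp(I*pi/4)|^2 + 1*|-2*I|^2 + 1*|-2 + exp(-I*pi/4) + exp(3*I*pi/4) + 2*I|^2]
  = (1/8)[(36) + (8) + (4) + (8) + (4) + (8) + (4) + (8)] = 80/8 = 10.
(Exp terms are combined using exp(i*s)*conj(exp(i*t)) = exp(i*(s-t)), and sums of them are collapsed using the identity that for every m > 1 the m distinct m-th roots of unity sum to 0, e.g. 1 + exp(2*I*pi/3) + exp(-2*I*pi/3) = 0.)
A character is irreducible iff <chi, chi> = 1, so this representation is reducible.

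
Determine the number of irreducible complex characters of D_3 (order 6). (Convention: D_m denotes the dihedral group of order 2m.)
3

Proof sketch: The number of irreducible complex representations of a finite group equals its number of conjugacy classes. D_3 has 3 conjugacy classes ((n+3)/2 for n odd), so D_3 (order 6) has exactly 3 irreducible complex representations.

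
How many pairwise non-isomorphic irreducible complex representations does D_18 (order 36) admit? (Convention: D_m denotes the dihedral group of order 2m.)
12

Reasoning: The number of irreducible complex representations of a finite group equals its number of conjugacy classes. D_18 has 12 conjugacy classes (n/2 + 3 for n even), so D_18 (order 36) has exactly 12 irreducible complex representations.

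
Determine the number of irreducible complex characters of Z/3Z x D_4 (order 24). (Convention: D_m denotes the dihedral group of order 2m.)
15

Argument: The number of irreducible complex representations of a finite group equals its number of conjugacy classes. For a direct product, #classes(G x H) = #classes(G) * #classes(H). Z/3Z has 3 classes (abelian), D_4 has 5 classes, so 3 * 5 = 15, so Z/3Z x D_4 (order 24) has exactly 15 irreducible complex representations.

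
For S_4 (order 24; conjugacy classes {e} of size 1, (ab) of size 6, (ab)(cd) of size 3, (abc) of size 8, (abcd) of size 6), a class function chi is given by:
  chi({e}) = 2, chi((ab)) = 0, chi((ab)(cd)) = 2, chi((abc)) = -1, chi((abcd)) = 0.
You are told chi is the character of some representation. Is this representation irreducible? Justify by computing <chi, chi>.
Irreducible: <chi, chi> = 1.

Solution. <chi, chi> = (1/|G|) sum_C |C| * |chi(C)|^2 = (1/24)[1*|2|^2 + 6*|0|^2 + 3*|2|^2 + 8*|-1|^2 + 6*|0|^2]
  = (1/24)[(4) + (0) + (12) + (8) + (0)] = 24/24 = 1.
A character is irreducible iff <chi, chi> = 1, so this representation is irreducible.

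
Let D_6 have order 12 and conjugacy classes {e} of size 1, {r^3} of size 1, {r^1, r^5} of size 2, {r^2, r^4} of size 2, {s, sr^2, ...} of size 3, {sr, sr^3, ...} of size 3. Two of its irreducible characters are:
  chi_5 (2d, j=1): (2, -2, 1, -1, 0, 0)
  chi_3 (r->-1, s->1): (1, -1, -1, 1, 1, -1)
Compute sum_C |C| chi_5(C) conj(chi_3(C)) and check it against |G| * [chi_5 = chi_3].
Sum = 0; so <chi_5, chi_3> = 0 (distinct irreducibles are orthogonal).

Argument: Compute term by term over conjugacy classes (|C| * chi_5(C) * conj(chi_3(C))):
  1*(2)*conj(1) + 1*(-2)*conj(-1) + 2*(1)*conj(-1) + 2*(-1)*conj(1) + 3*(0)*conj(1) + 3*(0)*conj(-1)
  = (2) + (2) + (-2) + (-2) + (0) + (0)
  = 0.
Dividing by |G| = 12 gives 0/12 = 0, matching the row-orthogonality relation <chi_5, chi_3> = [chi_5 = chi_3].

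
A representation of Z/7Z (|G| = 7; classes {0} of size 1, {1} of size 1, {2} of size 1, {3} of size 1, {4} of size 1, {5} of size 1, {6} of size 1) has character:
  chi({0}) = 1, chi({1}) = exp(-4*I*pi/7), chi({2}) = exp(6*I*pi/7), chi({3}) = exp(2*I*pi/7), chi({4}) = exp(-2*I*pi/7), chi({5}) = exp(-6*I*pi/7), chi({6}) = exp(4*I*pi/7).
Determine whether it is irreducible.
Irreducible: <chi, chi> = 1.

Proof sketch: <chi, chi> = (1/|G|) sum_C |C| * |chi(C)|^2 = (1/7)[1*|1|^2 + 1*|exp(-4*I*pi/7)|^2 + 1*|exp(6*I*pi/7)|^2 + 1*|exp(2*I*pi/7)|^2 + 1*|exp(-2*I*pi/7)|^2 + 1*|exp(-6*I*pi/7)|^2 + 1*|exp(4*I*pi/7)|^2]
  = (1/7)[(1) + (1) + (1) + (1) + (1) + (1) + (1)] = 7/7 = 1.
(Exp terms are combined using exp(i*s)*conj(exp(i*t)) = exp(i*(s-t)), and sums of them are collapsed using the identity that for every m > 1 the m distinct m-th roots of unity sum to 0, e.g. 1 + exp(2*I*pi/3) + exp(-2*I*pi/3) = 0.)
A character is irreducible iff <chi, chi> = 1, so this representation is irreducible.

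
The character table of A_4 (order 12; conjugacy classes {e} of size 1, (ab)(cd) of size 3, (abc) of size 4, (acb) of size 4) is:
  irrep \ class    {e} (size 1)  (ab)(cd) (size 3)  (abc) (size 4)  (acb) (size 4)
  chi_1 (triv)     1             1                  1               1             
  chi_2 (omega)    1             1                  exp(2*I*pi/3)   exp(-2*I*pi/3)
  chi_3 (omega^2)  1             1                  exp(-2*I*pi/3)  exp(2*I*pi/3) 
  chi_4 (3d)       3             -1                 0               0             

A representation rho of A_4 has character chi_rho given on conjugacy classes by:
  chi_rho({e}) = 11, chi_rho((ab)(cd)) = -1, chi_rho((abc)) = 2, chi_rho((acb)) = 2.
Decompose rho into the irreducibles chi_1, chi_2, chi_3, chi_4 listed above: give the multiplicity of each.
Multiplicities: chi_1: 2, chi_2: 0, chi_3: 0, chi_4: 3.

Proof sketch: Use <chi_rho, chi> = (1/|G|) sum_C |C| * chi_rho(C) * conj(chi(C)) with |G| = 12 for each irreducible chi in the table:
  <chi_rho, chi_1> = (1/12)[1*(11)*conj(1) + 3*(-1)*conj(1) + 4*(2)*conj(1) + 4*(2)*conj(1)]
      = (1/12)[(11) + (-3) + (8) + (8)] = 24/12 = 2
  <chi_rho, chi_2> = (1/12)[1*(11)*conj(1) + 3*(-1)*conj(1) + 4*(2)*conj(exp(2*I*pi/3)) + 4*(2)*conj(exp(-2*I*pi/3))]
      = (1/12)[(11) + (-3) + (8*exp(-2*I*pi/3)) + (8*exp(2*I*pi/3))] = 0/12 = 0
  <chi_rho, chi_3> = (1/12)[1*(11)*conj(1) + 3*(-1)*conj(1) + 4*(2)*conj(exp(-2*I*pi/3)) + 4*(2)*conj(exp(2*I*pi/3))]
      = (1/12)[(11) + (-3) + (8*exp(2*I*pi/3)) + (8*exp(-2*I*pi/3))] = 0/12 = 0
  <chi_rho, chi_4> = (1/12)[1*(11)*conj(3) + 3*(-1)*conj(-1) + 4*(2)*conj(0) + 4*(2)*conj(0)]
      = (1/12)[(33) + (3) + (0) + (0)] = 36/12 = 3
(Exp terms are combined using exp(i*s)*conj(exp(i*t)) = exp(i*(s-t)), and sums of them are collapsed using the identity that for every m > 1 the m distinct m-th roots of unity sum to 0, e.g. 1 + exp(2*I*pi/3) + exp(-2*I*pi/3) = 0.)
Dimension check: dim(rho) = sum (mult * dim) = 2*1 + 0*1 + 0*1 + 3*3 = 11 = chi_rho(e) = 11.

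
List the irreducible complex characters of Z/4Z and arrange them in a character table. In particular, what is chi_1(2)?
Character table of Z/4Z (irreps indexed chi_0,...,chi_3 with chi_k(m) = zeta_4^(k*m), zeta_4 = exp(2*pi*i/4)):
  irrep \ class  {0} (size 1)  {1} (size 1)  {2} (size 1)  {3} (size 1)
  chi_0          1             1             1             1           
  chi_1          1             I             -1            -I          
  chi_2          1             -1            1             -1          
  chi_3          1             -I            -1            I           

Spot check: chi_1(2) = zeta_4^(1*2) = zeta_4^2 = -1.

Reasoning: Z/4Z is abelian, so all 4 irreducible complex representations are 1-dimensional. They are given by chi_k(m) = zeta_4^(k*m) for k = 0,...,3. Row orthogonality: sum_m chi_k(m) conj(chi_l(m)) = 4 * [k = l].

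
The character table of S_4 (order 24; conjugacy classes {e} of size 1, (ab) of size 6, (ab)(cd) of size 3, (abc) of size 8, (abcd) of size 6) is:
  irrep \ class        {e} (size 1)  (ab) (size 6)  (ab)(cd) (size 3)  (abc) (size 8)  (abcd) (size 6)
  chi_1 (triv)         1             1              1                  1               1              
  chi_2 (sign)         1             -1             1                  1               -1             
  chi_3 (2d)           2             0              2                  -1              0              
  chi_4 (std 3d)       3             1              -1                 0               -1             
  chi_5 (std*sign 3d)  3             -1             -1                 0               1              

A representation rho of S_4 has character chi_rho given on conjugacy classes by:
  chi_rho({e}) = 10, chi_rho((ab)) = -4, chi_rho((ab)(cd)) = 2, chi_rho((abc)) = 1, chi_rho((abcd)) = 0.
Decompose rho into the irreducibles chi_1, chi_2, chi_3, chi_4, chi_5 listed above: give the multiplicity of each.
Multiplicities: chi_1: 0, chi_2: 2, chi_3: 1, chi_4: 0, chi_5: 2.

Working: Use <chi_rho, chi> = (1/|G|) sum_C |C| * chi_rho(C) * conj(chi(C)) with |G| = 24 for each irreducible chi in the table:
  <chi_rho, chi_1> = (1/24)[1*(10)*conj(1) + 6*(-4)*conj(1) + 3*(2)*conj(1) + 8*(1)*conj(1) + 6*(0)*conj(1)]
      = (1/24)[(10) + (-24) + (6) + (8) + (0)] = 0/24 = 0
  <chi_rho, chi_2> = (1/24)[1*(10)*conj(1) + 6*(-4)*conj(-1) + 3*(2)*conj(1) + 8*(1)*conj(1) + 6*(0)*conj(-1)]
      = (1/24)[(10) + (24) + (6) + (8) + (0)] = 48/24 = 2
  <chi_rho, chi_3> = (1/24)[1*(10)*conj(2) + 6*(-4)*conj(0) + 3*(2)*conj(2) + 8*(1)*conj(-1) + 6*(0)*conj(0)]
      = (1/24)[(20) + (0) + (12) + (-8) + (0)] = 24/24 = 1
  <chi_rho, chi_4> = (1/24)[1*(10)*conj(3) + 6*(-4)*conj(1) + 3*(2)*conj(-1) + 8*(1)*conj(0) + 6*(0)*conj(-1)]
      = (1/24)[(30) + (-24) + (-6) + (0) + (0)] = 0/24 = 0
  <chi_rho, chi_5> = (1/24)[1*(10)*conj(3) + 6*(-4)*conj(-1) + 3*(2)*conj(-1) + 8*(1)*conj(0) + 6*(0)*conj(1)]
      = (1/24)[(30) + (24) + (-6) + (0) + (0)] = 48/24 = 2
Dimension check: dim(rho) = sum (mult * dim) = 0*1 + 2*1 + 1*2 + 0*3 + 2*3 = 10 = chi_rho(e) = 10.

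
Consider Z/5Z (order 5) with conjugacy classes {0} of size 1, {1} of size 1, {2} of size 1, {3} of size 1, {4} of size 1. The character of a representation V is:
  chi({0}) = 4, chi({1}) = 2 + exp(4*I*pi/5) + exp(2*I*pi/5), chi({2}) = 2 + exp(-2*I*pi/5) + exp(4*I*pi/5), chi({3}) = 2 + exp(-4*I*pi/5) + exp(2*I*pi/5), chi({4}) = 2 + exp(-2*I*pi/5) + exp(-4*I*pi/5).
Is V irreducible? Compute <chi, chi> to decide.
Not irreducible (reducible): <chi, chi> = 6 > 1.

Reasoning: <chi, chi> = (1/|G|) sum_C |C| * |chi(C)|^2 = (1/5)[1*|4|^2 + 1*|2 + exp(4*I*pi/5) + exp(2*I*pi/5)|^2 + 1*|2 + exp(-2*I*pi/5) + exp(4*I*pi/5)|^2 + 1*|2 + exp(-4*I*pi/5) + exp(2*I*pi/5)|^2 + 1*|2 + exp(-2*I*pi/5) + exp(-4*I*pi/5)|^2]
  = (1/5)[(16) + (6 + 3*exp(-2*I*pi/5) + 2*exp(-4*I*pi/5) + 2*exp(4*I*pi/5) + 3*exp(2*I*pi/5)) + (6 + 2*exp(-2*I*pi/5) + 3*exp(-4*I*pi/5) + 3*exp(4*I*pi/5) + 2*exp(2*I*pi/5)) + (6 + 2*exp(-2*I*pi/5) + 3*exp(-4*I*pi/5) + 3*exp(4*I*pi/5) + 2*exp(2*I*pi/5)) + (6 + 3*exp(-2*I*pi/5) + 2*exp(-4*I*pi/5) + 2*exp(4*I*pi/5) + 3*exp(2*I*pi/5))] = 30/5 = 6.
(Exp terms are combined using exp(i*s)*conj(exp(i*t)) = exp(i*(s-t)), and sums of them are collapsed using the identity that for every m > 1 the m distinct m-th roots of unity sum to 0, e.g. 1 + exp(2*I*pi/3) + exp(-2*I*pi/3) = 0.)
A character is irreducible iff <chi, chi> = 1, so this representation is reducible.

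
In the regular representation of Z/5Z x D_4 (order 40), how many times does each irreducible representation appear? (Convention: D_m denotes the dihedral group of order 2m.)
Each irreducible V_i of dimension d_i appears with multiplicity d_i, i.e. rho_reg = (direct sum over all irreducibles V_i) d_i V_i. The irreducible dimensions for Z/5Z x D_4 are 1, 1, 1, 1, 1, 1, 1, 1, 1, 1, 1, 1, 1, 1, 1, 1, 1, 1, 1, 1, 2, 2, 2, 2, 2: 20 irreducibles of dimension 1, each with multiplicity 1; 5 irreducibles of dimension 2, each with multiplicity 2. Total dimension 20*1*1 + 5*2*2 = 40 = |G|.

Working: General theorem: in the regular representation of a finite group G, each irreducible appears with multiplicity equal to its dimension. Check: dim(rho_reg) = sum d_i^2 = 1 + 1 + 1 + 1 + 1 + 1 + 1 + 1 + 1 + 1 + 1 + 1 + 1 + 1 + 1 + 1 + 1 + 1 + 1 + 1 + 4 + 4 + 4 + 4 + 4 = 40 = |G|.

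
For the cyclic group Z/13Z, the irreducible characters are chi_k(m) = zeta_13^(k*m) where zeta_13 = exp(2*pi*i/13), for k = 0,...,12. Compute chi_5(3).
chi_5(3) = zeta_13^15 = exp(4*I*pi/13)

Argument: chi_5(3) = zeta_13^(5*3) = zeta_13^15. Since zeta_13^13 = 1, this equals zeta_13^2 = exp(2*pi*i*2/13) = exp(4*I*pi/13).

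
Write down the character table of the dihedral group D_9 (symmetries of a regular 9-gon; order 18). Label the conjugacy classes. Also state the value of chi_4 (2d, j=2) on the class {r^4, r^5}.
Conjugacy classes: {e} of size 1, {r^1, r^8} of size 2, {r^2, r^7} of size 2, {r^3, r^6} of size 2, {r^4, r^5} of size 2, {s, sr, ..., sr^8} of size 9.
Character table:
  irrep \ class              {e} (size 1)  {r^1, r^8} (size 2)  {r^2, r^7} (size 2)  {r^3, r^6} (size 2)  {r^4, r^5} (size 2)  {s, sr, ..., sr^8} (size 9)
  chi_1 (triv)               1             1                    1                    1                    1                    1                          
  chi_2 (sign: r->1, s->-1)  1             1                    1                    1                    1                    -1                         
  chi_3 (2d, j=1)            2             2*cos(2*pi/9)        2*cos(4*pi/9)        -1                   -2*cos(pi/9)         0                          
  chi_4 (2d, j=2)            2             2*cos(4*pi/9)        -2*cos(pi/9)         -1                   2*cos(2*pi/9)        0                          
  chi_5 (2d, j=3)            2             -1                   -1                   2                    -1                   0                          
  chi_6 (2d, j=4)            2             -2*cos(pi/9)         2*cos(2*pi/9)        -1                   2*cos(4*pi/9)        0                          

Spot check: chi_4 (2d, j=2) on {r^4, r^5} = 2*cos(2*pi/9).

Derivation: D_9 has order 2*9 = 18 with 6 conjugacy classes, hence 6 irreducibles. Sum of squared dims 1 + 1 + 4 + 4 + 4 + 4 = 18 = |G|. Linear characters come from the abelianisation; the 2-dimensional irreps have character r^k -> 2*cos(2*pi*j*k/9), reflections -> 0.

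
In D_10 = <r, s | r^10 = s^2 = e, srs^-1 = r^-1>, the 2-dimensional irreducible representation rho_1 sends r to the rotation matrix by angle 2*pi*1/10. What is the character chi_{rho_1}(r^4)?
chi_{rho_1}(r^4) = 2*cos(2*pi*1*4/10) = -sqrt(5)/2 - 1/2

Working: rho_1(r^4) is rotation by angle 2*pi*1*4/10, whose trace is 2*cos(2*pi*1*4/10) = -sqrt(5)/2 - 1/2.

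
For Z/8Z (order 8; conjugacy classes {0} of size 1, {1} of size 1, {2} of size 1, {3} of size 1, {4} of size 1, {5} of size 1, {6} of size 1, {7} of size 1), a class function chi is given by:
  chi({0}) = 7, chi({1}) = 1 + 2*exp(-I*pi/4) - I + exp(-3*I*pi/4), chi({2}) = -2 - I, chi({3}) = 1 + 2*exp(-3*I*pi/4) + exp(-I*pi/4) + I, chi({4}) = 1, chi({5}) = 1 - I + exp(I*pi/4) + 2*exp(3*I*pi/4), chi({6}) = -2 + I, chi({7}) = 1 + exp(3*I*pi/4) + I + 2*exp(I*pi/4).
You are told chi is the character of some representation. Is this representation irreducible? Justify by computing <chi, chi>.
Not irreducible (reducible): <chi, chi> = 11 > 1.

Proof sketch: <chi, chi> = (1/|G|) sum_C |C| * |chi(C)|^2 = (1/8)[1*|7|^2 + 1*|1 + 2*exp(-I*pi/4) - I + exp(-3*I*pi/4)|^2 + 1*|-2 - I|^2 + 1*|1 + 2*exp(-3*I*pi/4) + exp(-I*pi/4) + I|^2 + 1*|1|^2 + 1*|1 - I + exp(I*pi/4) + 2*exp(3*I*pi/4)|^2 + 1*|-2 + I|^2 + 1*|1 + exp(3*I*pi/4) + I + 2*exp(I*pi/4)|^2]
  = (1/8)[(49) + (7 + 3*exp(-I*pi/4) - exp(3*I*pi/4) + 4*exp(I*pi/4)) + (5) + (7 + 4*exp(-3*I*pi/4) - exp(-I*pi/4) + 3*exp(3*I*pi/4)) + (1) + (7 + 4*exp(-3*I*pi/4) - exp(-I*pi/4) + 3*exp(3*I*pi/4)) + (5) + (7 + 3*exp(-I*pi/4) - exp(3*I*pi/4) + 4*exp(I*pi/4))] = 88/8 = 11.
(Exp terms are combined using exp(i*s)*conj(exp(i*t)) = exp(i*(s-t)), and sums of them are collapsed using the identity that for every m > 1 the m distinct m-th roots of unity sum to 0, e.g. 1 + exp(2*I*pi/3) + exp(-2*I*pi/3) = 0.)
A character is irreducible iff <chi, chi> = 1, so this representation is reducible.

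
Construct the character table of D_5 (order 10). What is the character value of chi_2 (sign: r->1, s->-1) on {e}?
Conjugacy classes: {e} of size 1, {r^1, r^4} of size 2, {r^2, r^3} of size 2, {s, sr, ..., sr^4} of size 5.
Character table:
  irrep \ class              {e} (size 1)  {r^1, r^4} (size 2)  {r^2, r^3} (size 2)  {s, sr, ..., sr^4} (size 5)
  chi_1 (triv)               1             1                    1                    1                          
  chi_2 (sign: r->1, s->-1)  1             1                    1                    -1                         
  chi_3 (2d, j=1)            2             -1/2 + sqrt(5)/2     -sqrt(5)/2 - 1/2     0                          
  chi_4 (2d, j=2)            2             -sqrt(5)/2 - 1/2     -1/2 + sqrt(5)/2     0                          

Spot check: chi_2 (sign: r->1, s->-1) on {e} = 1.

Working: D_5 has order 2*5 = 10 with 4 conjugacy classes, hence 4 irreducibles. Sum of squared dims 1 + 1 + 4 + 4 = 10 = |G|. Linear characters come from the abelianisation; the 2-dimensional irreps have character r^k -> 2*cos(2*pi*j*k/5), reflections -> 0.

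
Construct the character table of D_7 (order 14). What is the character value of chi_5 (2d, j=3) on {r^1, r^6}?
Conjugacy classes: {e} of size 1, {r^1, r^6} of size 2, {r^2, r^5} of size 2, {r^3, r^4} of size 2, {s, sr, ..., sr^6} of size 7.
Character table:
  irrep \ class              {e} (size 1)  {r^1, r^6} (size 2)  {r^2, r^5} (size 2)  {r^3, r^4} (size 2)  {s, sr, ..., sr^6} (size 7)
  chi_1 (triv)               1             1                    1                    1                    1                          
  chi_2 (sign: r->1, s->-1)  1             1                    1                    1                    -1                         
  chi_3 (2d, j=1)            2             2*cos(2*pi/7)        -2*cos(3*pi/7)       -2*cos(pi/7)         0                          
  chi_4 (2d, j=2)            2             -2*cos(3*pi/7)       -2*cos(pi/7)         2*cos(2*pi/7)        0                          
  chi_5 (2d, j=3)            2             -2*cos(pi/7)         2*cos(2*pi/7)        -2*cos(3*pi/7)       0                          

Spot check: chi_5 (2d, j=3) on {r^1, r^6} = -2*cos(pi/7).

Reasoning: D_7 has order 2*7 = 14 with 5 conjugacy classes, hence 5 irreducibles. Sum of squared dims 1 + 1 + 4 + 4 + 4 = 14 = |G|. Linear characters come from the abelianisation; the 2-dimensional irreps have character r^k -> 2*cos(2*pi*j*k/7), reflections -> 0.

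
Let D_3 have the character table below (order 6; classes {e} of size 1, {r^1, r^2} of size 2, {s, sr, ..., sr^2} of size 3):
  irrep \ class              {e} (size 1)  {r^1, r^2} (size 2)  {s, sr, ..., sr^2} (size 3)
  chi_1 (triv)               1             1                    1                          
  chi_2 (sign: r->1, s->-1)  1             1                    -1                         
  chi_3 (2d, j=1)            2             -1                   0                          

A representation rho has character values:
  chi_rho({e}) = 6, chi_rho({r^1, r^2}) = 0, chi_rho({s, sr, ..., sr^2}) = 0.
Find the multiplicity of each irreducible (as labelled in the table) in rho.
Multiplicities: chi_1: 1, chi_2: 1, chi_3: 2.

Explanation: Use <chi_rho, chi> = (1/|G|) sum_C |C| * chi_rho(C) * conj(chi(C)) with |G| = 6 for each irreducible chi in the table:
  <chi_rho, chi_1> = (1/6)[1*(6)*conj(1) + 2*(0)*conj(1) + 3*(0)*conj(1)]
      = (1/6)[(6) + (0) + (0)] = 6/6 = 1
  <chi_rho, chi_2> = (1/6)[1*(6)*conj(1) + 2*(0)*conj(1) + 3*(0)*conj(-1)]
      = (1/6)[(6) + (0) + (0)] = 6/6 = 1
  <chi_rho, chi_3> = (1/6)[1*(6)*conj(2) + 2*(0)*conj(-1) + 3*(0)*conj(0)]
      = (1/6)[(12) + (0) + (0)] = 12/6 = 2
Dimension check: dim(rho) = sum (mult * dim) = 1*1 + 1*1 + 2*2 = 6 = chi_rho(e) = 6.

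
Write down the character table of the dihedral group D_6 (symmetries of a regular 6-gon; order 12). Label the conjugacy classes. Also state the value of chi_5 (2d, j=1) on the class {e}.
Conjugacy classes: {e} of size 1, {r^3} of size 1, {r^1, r^5} of size 2, {r^2, r^4} of size 2, {s, sr^2, ...} of size 3, {sr, sr^3, ...} of size 3.
Character table:
  irrep \ class              {e} (size 1)  {r^3} (size 1)  {r^1, r^5} (size 2)  {r^2, r^4} (size 2)  {s, sr^2, ...} (size 3)  {sr, sr^3, ...} (size 3)
  chi_1 (triv)               1             1               1                    1                    1                        1                       
  chi_2 (sign: r->1, s->-1)  1             1               1                    1                    -1                       -1                      
  chi_3 (r->-1, s->1)        1             -1              -1                   1                    1                        -1                      
  chi_4 (r->-1, s->-1)       1             -1              -1                   1                    -1                       1                       
  chi_5 (2d, j=1)            2             -2              1                    -1                   0                        0                       
  chi_6 (2d, j=2)            2             2               -1                   -1                   0                        0                       

Spot check: chi_5 (2d, j=1) on {e} = 2.

Justification: D_6 has order 2*6 = 12 with 6 conjugacy classes, hence 6 irreducibles. Sum of squared dims 1 + 1 + 1 + 1 + 4 + 4 = 12 = |G|. Linear characters come from the abelianisation; the 2-dimensional irreps have character r^k -> 2*cos(2*pi*j*k/6), reflections -> 0.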